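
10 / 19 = 0.53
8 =8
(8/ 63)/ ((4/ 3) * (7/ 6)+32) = 4/ 1057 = 0.00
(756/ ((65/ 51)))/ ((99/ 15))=12852/ 143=89.87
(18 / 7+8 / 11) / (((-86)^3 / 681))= -86487 / 24488156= -0.00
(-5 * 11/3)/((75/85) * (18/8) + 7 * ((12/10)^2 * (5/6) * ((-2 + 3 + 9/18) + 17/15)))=-93500/122937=-0.76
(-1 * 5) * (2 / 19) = -10 / 19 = -0.53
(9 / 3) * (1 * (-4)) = -12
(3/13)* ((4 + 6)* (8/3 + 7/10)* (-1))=-101/13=-7.77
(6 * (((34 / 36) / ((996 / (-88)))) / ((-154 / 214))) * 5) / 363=18190 / 1898127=0.01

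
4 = 4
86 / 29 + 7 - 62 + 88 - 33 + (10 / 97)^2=812074 / 272861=2.98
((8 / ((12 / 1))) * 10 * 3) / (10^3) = 1 / 50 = 0.02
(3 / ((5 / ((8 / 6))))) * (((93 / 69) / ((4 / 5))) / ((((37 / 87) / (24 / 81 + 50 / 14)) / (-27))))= -1971507 / 5957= -330.96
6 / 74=3 / 37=0.08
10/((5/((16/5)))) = 32/5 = 6.40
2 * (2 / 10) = 2 / 5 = 0.40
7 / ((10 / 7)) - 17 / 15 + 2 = 173 / 30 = 5.77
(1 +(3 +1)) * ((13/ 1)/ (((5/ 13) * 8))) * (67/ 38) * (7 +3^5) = 1415375/ 152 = 9311.68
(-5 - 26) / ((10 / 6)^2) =-279 / 25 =-11.16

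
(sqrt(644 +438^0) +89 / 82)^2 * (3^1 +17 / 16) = 5785 * sqrt(645) / 656 +282418565 / 107584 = 2849.06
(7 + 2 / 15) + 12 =287 / 15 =19.13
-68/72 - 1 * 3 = -71/18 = -3.94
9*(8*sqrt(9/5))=216*sqrt(5)/5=96.60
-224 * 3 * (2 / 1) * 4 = -5376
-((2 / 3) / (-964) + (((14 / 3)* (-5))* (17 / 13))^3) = 812246657773 / 28591758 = 28408.42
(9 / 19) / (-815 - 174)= -9 / 18791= -0.00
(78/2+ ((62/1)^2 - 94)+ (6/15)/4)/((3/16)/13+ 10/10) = 3940664/1055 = 3735.23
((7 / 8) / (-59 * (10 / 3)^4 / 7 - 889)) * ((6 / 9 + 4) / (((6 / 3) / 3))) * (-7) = 194481 / 8752504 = 0.02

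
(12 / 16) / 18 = 1 / 24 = 0.04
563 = 563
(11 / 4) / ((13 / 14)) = 77 / 26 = 2.96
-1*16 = -16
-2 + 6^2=34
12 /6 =2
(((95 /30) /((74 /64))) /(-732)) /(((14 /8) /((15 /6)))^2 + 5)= -7600 /11151837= -0.00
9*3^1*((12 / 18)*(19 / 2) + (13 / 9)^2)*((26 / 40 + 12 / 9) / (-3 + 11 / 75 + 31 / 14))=-129115 / 183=-705.55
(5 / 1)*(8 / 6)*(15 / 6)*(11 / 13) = 550 / 39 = 14.10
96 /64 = 3 /2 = 1.50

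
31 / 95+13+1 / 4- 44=-11561 / 380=-30.42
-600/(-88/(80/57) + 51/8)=8000/751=10.65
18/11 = 1.64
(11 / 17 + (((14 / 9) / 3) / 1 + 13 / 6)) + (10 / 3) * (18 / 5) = 14075 / 918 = 15.33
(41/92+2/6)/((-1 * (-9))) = 215/2484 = 0.09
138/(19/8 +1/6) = 54.30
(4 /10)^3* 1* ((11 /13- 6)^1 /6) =-0.05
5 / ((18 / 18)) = 5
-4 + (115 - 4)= 107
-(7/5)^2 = -49/25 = -1.96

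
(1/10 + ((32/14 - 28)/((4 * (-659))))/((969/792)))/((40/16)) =1608799/37249975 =0.04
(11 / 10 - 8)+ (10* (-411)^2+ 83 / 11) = 185813171 / 110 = 1689210.65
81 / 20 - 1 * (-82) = 1721 / 20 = 86.05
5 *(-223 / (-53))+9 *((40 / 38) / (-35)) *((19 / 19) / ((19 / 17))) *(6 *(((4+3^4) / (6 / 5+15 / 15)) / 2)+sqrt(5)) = -10362245 / 1473241 - 612 *sqrt(5) / 2527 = -7.58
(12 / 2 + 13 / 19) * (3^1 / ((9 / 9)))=381 / 19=20.05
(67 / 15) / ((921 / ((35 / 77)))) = 67 / 30393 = 0.00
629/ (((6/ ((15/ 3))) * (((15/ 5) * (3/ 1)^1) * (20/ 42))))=4403/ 36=122.31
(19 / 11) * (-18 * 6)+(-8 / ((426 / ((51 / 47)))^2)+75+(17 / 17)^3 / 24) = -327797897245 / 2939790216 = -111.50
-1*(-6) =6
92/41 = 2.24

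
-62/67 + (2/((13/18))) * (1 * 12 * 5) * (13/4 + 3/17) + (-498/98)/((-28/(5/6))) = 23100301977/40630408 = 568.55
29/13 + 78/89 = 3595/1157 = 3.11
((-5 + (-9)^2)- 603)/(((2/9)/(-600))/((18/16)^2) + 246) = -28813725/13450034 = -2.14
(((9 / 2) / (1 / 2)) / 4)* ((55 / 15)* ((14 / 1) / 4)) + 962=7927 / 8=990.88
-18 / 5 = -3.60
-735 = -735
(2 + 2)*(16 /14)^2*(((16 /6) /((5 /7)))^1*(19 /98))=19456 /5145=3.78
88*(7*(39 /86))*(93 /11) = 101556 /43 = 2361.77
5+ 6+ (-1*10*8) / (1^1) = -69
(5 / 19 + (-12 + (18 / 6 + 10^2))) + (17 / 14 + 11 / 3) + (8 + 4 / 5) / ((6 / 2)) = 131773 / 1330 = 99.08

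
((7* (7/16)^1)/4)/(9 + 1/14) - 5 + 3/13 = -247509/52832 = -4.68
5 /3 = 1.67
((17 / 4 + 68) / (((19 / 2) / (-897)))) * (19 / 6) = -21602.75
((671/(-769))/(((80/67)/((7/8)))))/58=-314699/28545280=-0.01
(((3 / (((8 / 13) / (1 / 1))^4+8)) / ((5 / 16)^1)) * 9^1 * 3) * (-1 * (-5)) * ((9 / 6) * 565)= 1307094165 / 9691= 134877.12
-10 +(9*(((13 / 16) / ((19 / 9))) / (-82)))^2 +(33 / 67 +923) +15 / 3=38240727908379 / 41634147328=918.49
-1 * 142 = -142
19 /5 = 3.80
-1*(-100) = 100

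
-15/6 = -5/2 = -2.50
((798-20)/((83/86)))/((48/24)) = 33454/83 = 403.06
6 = 6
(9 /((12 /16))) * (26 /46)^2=2028 /529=3.83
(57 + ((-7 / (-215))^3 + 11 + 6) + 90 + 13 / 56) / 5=32.85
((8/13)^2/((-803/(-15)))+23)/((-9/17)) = -53077757/1221363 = -43.46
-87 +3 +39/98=-8193/98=-83.60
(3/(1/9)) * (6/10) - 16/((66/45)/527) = -315309/55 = -5732.89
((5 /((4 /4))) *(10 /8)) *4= 25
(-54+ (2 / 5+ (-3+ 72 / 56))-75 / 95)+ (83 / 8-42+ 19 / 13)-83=-11706521 / 69160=-169.27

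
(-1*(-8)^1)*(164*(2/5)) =524.80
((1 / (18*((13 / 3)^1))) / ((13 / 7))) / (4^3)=7 / 64896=0.00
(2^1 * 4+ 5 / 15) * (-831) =-6925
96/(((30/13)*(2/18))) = 374.40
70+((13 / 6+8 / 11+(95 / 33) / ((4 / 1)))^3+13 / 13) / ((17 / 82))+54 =258083319 / 724064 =356.44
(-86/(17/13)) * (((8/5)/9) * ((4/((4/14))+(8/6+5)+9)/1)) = -342.95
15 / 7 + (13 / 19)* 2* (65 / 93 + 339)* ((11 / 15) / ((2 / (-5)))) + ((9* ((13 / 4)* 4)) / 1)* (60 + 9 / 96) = 7339330573 / 1187424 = 6180.88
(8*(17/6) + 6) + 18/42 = 611/21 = 29.10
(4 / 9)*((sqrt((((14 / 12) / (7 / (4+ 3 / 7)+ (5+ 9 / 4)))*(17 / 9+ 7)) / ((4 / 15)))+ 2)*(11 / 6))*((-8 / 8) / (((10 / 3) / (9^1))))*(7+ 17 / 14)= -74.07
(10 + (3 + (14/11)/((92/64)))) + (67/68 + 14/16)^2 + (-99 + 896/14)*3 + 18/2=-368060123/4679488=-78.65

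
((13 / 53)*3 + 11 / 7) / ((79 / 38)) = 32528 / 29309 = 1.11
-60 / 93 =-20 / 31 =-0.65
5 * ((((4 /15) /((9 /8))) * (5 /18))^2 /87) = 1280 /5137263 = 0.00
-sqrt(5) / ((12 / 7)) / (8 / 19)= -133 * sqrt(5) / 96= -3.10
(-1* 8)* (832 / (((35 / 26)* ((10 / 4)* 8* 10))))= -21632 / 875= -24.72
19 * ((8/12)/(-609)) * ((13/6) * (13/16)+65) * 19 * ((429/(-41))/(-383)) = -11408683/15828624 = -0.72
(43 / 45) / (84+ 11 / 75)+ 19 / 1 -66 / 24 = 1231505 / 75732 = 16.26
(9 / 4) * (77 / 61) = 693 / 244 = 2.84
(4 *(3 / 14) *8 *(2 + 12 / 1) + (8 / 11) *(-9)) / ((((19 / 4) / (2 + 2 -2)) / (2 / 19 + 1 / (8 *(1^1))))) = 34440 / 3971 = 8.67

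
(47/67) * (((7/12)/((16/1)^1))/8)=329/102912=0.00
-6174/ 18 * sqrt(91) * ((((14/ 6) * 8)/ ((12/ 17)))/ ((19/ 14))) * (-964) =1101732464 * sqrt(91)/ 171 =61461157.13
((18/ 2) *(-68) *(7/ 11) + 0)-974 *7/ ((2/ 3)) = -116781/ 11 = -10616.45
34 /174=17 /87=0.20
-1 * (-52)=52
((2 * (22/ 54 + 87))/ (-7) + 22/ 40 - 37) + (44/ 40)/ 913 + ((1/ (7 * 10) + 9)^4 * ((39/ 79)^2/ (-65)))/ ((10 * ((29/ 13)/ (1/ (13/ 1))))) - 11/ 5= -63.71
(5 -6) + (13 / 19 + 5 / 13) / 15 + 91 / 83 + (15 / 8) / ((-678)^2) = 21065072141 / 125653089120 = 0.17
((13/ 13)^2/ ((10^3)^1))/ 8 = 1/ 8000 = 0.00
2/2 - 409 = -408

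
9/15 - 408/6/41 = -1.06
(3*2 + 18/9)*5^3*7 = 7000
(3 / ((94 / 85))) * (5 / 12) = 425 / 376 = 1.13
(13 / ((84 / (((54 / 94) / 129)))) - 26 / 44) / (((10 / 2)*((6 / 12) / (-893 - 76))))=356003817 / 1556170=228.77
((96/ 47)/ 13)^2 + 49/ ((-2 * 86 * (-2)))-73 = -9353373919/ 128422424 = -72.83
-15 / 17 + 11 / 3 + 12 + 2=856 / 51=16.78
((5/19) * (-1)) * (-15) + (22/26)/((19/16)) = 1151/247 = 4.66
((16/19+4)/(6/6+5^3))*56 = 368/171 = 2.15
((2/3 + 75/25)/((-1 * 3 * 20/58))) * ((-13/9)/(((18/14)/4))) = 58058/3645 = 15.93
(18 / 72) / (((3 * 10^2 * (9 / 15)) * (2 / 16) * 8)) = 1 / 720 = 0.00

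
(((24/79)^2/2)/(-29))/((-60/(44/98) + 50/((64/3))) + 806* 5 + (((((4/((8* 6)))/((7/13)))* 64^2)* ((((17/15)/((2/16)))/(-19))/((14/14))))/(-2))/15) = -9101030400/22355925691674523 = -0.00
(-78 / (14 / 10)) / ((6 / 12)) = -780 / 7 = -111.43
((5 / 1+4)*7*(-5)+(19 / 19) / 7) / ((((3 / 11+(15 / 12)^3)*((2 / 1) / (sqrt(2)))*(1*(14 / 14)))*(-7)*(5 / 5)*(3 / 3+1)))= 387904*sqrt(2) / 76783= 7.14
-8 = -8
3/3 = 1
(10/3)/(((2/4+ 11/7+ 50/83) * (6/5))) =29050/27963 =1.04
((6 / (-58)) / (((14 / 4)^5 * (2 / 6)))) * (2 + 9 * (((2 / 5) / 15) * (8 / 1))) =-576 / 248675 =-0.00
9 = 9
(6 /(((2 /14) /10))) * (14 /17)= 345.88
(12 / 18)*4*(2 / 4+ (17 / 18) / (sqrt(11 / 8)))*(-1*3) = -136*sqrt(22) / 99 - 4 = -10.44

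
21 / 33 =7 / 11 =0.64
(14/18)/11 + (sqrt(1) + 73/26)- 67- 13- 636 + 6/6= -1830427/2574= -711.12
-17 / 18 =-0.94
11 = 11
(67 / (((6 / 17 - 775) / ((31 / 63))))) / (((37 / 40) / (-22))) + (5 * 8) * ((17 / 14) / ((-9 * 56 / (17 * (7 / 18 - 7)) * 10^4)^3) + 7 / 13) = 8371381952766151938749435269 / 371225303247052800000000000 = 22.55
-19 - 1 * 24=-43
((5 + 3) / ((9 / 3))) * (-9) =-24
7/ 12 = 0.58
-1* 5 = -5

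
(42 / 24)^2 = 49 / 16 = 3.06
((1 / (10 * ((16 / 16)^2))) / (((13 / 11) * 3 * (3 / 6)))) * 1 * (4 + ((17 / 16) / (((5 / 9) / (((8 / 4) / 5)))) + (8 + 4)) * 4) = 30283 / 9750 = 3.11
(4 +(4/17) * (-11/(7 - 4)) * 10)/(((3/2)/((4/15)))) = -1888/2295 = -0.82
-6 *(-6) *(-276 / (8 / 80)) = -99360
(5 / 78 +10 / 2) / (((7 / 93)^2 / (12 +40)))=2277570 / 49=46481.02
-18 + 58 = 40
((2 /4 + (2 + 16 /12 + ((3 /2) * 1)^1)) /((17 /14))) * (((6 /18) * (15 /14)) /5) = 16 /51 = 0.31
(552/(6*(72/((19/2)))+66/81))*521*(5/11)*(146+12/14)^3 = 400694626876596480/44796829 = 8944709610.51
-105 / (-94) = 105 / 94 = 1.12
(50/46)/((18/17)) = 425/414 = 1.03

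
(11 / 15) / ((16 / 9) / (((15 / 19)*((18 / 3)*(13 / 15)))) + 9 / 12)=0.62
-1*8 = -8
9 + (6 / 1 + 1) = 16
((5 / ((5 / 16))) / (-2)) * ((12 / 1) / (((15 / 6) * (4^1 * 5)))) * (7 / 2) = -168 / 25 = -6.72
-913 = -913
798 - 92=706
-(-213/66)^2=-5041/484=-10.42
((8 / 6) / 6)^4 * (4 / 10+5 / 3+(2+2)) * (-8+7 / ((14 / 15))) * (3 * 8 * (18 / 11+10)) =-745472 / 360855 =-2.07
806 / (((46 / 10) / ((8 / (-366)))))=-16120 / 4209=-3.83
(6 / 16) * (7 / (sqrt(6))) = 7 * sqrt(6) / 16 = 1.07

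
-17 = -17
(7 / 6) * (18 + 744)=889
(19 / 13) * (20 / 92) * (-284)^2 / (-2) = -3831160 / 299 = -12813.24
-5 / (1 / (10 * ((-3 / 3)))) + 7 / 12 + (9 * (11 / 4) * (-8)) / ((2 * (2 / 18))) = -10085 / 12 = -840.42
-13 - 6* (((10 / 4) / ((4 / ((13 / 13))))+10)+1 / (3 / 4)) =-339 / 4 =-84.75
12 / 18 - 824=-2470 / 3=-823.33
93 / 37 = 2.51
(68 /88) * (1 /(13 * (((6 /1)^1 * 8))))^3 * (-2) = -17 /2672676864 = -0.00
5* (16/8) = 10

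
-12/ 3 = -4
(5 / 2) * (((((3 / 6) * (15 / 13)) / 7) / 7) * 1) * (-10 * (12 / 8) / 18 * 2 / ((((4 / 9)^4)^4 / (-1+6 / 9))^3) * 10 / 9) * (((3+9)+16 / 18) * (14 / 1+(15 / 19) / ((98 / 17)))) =1388049867725085994044883004107439774871962666413125 / 46986024094596922616838459114913792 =29541760437753285.27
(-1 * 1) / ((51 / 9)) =-3 / 17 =-0.18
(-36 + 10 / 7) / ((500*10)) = -121 / 17500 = -0.01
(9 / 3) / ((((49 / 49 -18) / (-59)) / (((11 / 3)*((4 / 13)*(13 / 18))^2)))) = 1.89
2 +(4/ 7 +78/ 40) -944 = -131527/ 140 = -939.48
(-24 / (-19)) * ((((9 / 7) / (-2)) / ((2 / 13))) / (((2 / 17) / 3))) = -17901 / 133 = -134.59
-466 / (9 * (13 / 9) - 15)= 233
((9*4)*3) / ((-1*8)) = -27 / 2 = -13.50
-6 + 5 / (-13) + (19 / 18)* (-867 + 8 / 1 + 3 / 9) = -320377 / 351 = -912.75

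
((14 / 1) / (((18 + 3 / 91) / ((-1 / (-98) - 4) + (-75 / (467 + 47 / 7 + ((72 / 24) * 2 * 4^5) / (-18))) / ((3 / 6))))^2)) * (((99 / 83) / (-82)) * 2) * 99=-448122043388448 / 137709608077069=-3.25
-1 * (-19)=19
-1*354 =-354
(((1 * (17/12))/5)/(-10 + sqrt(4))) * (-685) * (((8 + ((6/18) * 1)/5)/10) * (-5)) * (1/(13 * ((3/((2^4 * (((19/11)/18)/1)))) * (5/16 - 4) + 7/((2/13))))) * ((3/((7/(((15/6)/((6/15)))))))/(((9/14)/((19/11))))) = -46242295/32689683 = -1.41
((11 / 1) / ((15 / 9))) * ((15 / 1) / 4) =99 / 4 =24.75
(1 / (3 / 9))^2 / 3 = 3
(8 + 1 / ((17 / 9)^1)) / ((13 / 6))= 870 / 221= 3.94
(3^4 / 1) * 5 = 405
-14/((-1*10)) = 1.40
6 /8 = 3 /4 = 0.75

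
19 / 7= 2.71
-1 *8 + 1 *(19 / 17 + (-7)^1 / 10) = -1289 / 170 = -7.58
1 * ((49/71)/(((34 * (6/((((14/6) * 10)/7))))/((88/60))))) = 539/32589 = 0.02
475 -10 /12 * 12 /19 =9015 /19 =474.47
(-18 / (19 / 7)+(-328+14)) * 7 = -2244.42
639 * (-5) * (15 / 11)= -47925 / 11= -4356.82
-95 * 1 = -95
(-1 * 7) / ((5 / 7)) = -49 / 5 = -9.80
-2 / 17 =-0.12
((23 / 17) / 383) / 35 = 23 / 227885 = 0.00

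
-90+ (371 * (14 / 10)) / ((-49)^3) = -1080503 / 12005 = -90.00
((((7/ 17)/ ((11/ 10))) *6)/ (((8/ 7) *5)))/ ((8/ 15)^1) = 0.74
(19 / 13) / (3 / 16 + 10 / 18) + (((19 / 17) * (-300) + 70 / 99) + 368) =82826182 / 2341053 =35.38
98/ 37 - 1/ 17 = 1629/ 629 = 2.59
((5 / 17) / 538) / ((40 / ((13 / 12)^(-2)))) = 9 / 772837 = 0.00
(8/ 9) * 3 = 8/ 3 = 2.67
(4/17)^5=1024/1419857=0.00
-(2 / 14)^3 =-1 / 343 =-0.00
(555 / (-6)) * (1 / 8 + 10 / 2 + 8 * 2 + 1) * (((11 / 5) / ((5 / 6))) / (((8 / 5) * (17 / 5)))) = -1080585 / 1088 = -993.18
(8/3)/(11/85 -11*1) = -170/693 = -0.25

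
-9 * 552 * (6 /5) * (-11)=327888 /5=65577.60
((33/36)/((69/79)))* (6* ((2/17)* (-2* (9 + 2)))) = -19118/1173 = -16.30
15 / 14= 1.07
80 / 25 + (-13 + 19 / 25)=-226 / 25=-9.04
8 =8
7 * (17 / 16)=119 / 16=7.44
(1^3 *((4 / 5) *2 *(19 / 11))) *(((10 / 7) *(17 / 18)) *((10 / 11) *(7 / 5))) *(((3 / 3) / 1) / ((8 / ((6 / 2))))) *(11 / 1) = 646 / 33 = 19.58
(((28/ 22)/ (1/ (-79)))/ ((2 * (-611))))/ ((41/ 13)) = 553/ 21197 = 0.03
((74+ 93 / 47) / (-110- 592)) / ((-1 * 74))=3571 / 2441556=0.00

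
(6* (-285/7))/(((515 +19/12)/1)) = -20520/43393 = -0.47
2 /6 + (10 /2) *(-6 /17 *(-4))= 377 /51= 7.39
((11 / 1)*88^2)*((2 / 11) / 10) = 7744 / 5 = 1548.80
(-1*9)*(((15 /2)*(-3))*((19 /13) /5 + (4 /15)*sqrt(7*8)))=1539 /26 + 108*sqrt(14)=463.29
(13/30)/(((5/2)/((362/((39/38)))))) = 13756/225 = 61.14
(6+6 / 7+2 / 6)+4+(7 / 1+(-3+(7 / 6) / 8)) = 5153 / 336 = 15.34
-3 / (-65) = 3 / 65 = 0.05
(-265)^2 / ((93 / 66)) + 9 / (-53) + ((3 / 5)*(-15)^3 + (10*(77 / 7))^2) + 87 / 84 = 2756235935 / 46004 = 59912.96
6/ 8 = 3/ 4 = 0.75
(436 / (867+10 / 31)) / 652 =3379 / 4382581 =0.00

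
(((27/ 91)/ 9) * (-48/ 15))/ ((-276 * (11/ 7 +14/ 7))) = 4/ 37375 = 0.00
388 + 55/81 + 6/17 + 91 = 661004/1377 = 480.03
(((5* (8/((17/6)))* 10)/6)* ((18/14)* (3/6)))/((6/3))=900/119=7.56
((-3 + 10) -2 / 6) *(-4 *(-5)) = 400 / 3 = 133.33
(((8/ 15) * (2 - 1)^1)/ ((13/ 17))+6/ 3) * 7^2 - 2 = 25384/ 195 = 130.17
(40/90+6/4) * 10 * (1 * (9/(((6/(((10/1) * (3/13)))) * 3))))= 875/39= 22.44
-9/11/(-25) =9/275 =0.03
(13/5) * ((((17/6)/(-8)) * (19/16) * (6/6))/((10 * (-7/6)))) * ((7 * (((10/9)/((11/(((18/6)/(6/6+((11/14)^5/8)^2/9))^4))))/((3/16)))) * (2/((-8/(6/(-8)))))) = 227504386798098281845150460219725313593235007227609713999872/42407675460463773876021556933229439543647197434564888199255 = 5.36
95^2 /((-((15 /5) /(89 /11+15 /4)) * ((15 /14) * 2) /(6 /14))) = -940405 /132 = -7124.28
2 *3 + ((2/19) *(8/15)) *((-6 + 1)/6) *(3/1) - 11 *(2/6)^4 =8809/1539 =5.72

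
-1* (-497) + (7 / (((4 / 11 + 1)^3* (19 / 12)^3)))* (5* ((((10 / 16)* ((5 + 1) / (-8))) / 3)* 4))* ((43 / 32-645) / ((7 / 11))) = 369739137 / 137180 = 2695.28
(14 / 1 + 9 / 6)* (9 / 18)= 31 / 4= 7.75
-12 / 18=-2 / 3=-0.67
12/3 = 4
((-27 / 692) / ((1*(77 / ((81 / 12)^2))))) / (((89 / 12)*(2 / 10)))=-295245 / 18969104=-0.02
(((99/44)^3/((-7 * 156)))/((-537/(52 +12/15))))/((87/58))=891/1303120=0.00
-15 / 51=-5 / 17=-0.29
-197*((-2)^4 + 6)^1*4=-17336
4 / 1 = 4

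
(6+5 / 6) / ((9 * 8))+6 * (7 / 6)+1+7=6521 / 432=15.09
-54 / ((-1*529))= 54 / 529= 0.10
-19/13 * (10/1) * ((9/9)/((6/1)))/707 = -95/27573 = -0.00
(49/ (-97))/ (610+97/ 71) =-497/ 601497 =-0.00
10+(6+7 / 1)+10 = 33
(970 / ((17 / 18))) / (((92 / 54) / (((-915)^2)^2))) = 165219911094318750 / 391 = 422557317376774.30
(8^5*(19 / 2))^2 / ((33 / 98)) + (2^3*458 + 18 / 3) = 287779081317.52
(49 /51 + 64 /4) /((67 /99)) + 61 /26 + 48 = 75.41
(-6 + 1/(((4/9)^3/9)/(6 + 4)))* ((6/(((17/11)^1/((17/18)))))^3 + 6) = 16230403/288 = 56355.57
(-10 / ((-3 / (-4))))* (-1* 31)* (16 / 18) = 9920 / 27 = 367.41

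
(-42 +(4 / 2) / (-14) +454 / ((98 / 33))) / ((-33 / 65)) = -352690 / 1617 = -218.11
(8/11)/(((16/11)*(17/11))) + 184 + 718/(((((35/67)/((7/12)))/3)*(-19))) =93232/1615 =57.73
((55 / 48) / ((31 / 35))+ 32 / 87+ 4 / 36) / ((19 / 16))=229475 / 153729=1.49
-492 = -492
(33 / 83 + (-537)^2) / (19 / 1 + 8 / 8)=1196733 / 83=14418.47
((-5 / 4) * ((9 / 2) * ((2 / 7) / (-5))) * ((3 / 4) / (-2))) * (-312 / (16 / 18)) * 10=47385 / 112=423.08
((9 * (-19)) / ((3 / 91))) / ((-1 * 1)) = 5187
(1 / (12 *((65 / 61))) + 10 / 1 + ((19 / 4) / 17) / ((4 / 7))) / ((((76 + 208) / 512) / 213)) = 4483864 / 1105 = 4057.80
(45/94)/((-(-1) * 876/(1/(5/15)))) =45/27448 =0.00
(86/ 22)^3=79507/ 1331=59.73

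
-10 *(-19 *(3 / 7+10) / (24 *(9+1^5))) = 1387 / 168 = 8.26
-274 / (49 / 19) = -5206 / 49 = -106.24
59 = 59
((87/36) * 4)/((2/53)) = 1537/6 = 256.17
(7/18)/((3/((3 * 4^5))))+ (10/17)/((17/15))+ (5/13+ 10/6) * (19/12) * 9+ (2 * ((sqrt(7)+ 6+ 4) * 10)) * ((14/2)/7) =20 * sqrt(7)+ 21233618/33813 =680.89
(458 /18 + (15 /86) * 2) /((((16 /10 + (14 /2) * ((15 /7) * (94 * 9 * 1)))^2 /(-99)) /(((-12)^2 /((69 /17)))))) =-0.00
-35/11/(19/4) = -140/209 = -0.67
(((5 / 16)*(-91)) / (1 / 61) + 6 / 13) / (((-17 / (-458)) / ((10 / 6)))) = -413023255 / 5304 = -77870.15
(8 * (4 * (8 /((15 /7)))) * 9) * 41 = 220416 /5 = 44083.20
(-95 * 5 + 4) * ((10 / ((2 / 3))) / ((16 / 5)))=-35325 / 16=-2207.81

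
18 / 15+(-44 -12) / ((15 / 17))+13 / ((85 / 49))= -13967 / 255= -54.77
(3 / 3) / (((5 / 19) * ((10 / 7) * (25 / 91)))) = 12103 / 1250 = 9.68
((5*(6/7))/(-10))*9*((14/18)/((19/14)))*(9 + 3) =-504/19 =-26.53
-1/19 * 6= -0.32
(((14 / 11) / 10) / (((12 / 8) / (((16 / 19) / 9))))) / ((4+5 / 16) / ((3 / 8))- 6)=448 / 310365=0.00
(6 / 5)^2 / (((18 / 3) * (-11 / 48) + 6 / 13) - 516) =-0.00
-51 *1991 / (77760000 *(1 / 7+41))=-236929 / 7464960000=-0.00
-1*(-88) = 88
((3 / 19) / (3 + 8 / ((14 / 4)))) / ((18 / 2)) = 7 / 2109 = 0.00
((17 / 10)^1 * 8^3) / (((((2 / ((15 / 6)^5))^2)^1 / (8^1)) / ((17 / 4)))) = 70556640.62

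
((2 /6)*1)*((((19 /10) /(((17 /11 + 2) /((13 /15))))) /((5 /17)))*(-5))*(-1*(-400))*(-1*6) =56848 /9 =6316.44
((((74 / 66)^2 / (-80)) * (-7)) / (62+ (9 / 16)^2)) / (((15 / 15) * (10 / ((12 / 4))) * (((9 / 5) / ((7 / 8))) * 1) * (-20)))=-9583 / 744549300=-0.00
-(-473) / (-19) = -473 / 19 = -24.89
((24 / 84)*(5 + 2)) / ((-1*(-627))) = 2 / 627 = 0.00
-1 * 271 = -271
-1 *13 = -13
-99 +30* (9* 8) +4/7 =14431/7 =2061.57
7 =7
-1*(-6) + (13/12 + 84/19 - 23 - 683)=-158345/228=-694.50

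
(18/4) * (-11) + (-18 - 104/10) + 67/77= -59313/770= -77.03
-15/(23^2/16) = -240/529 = -0.45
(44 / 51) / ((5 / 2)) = 88 / 255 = 0.35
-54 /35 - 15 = -579 /35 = -16.54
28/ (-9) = -28/ 9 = -3.11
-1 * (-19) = 19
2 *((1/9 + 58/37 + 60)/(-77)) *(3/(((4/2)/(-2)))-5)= 328624/25641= 12.82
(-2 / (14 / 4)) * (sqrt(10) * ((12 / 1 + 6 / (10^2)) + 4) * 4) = -6424 * sqrt(10) / 175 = -116.08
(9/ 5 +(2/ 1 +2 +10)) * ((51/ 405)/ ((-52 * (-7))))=1343/ 245700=0.01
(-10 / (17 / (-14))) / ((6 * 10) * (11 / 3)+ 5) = 28 / 765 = 0.04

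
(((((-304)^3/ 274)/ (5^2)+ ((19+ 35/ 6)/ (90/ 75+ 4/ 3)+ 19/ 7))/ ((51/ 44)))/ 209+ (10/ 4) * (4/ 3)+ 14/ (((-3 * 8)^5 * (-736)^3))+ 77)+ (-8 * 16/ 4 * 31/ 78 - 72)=-64557796062188210245095563/ 3036111713430695785267200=-21.26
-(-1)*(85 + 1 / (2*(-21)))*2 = 3569 / 21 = 169.95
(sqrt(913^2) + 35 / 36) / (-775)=-32903 / 27900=-1.18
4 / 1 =4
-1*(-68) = 68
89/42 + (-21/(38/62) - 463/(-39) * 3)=3.47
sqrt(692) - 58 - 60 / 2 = -88+2 * sqrt(173) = -61.69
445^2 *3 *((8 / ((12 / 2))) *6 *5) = 23763000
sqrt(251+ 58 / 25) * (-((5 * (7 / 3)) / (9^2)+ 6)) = -1493 * sqrt(6333) / 1215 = -97.79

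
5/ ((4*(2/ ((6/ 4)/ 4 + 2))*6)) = 95/ 384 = 0.25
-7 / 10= -0.70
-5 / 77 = -0.06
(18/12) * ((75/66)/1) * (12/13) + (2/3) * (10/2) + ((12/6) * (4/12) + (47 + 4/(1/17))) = 17242/143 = 120.57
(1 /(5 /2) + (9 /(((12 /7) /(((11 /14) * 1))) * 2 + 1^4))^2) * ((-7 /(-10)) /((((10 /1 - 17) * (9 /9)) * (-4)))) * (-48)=-335802 /87025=-3.86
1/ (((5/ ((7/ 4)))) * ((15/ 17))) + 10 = 3119/ 300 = 10.40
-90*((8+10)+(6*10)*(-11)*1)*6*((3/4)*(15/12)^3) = 16250625/32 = 507832.03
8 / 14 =4 / 7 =0.57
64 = 64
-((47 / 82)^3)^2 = -10779215329 / 304006671424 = -0.04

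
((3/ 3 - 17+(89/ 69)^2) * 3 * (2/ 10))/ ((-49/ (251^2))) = 860026651/ 77763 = 11059.59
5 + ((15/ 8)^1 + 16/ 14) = 449/ 56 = 8.02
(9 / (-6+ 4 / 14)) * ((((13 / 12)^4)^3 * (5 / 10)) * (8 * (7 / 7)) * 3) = -163086595857367 / 3302259425280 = -49.39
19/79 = 0.24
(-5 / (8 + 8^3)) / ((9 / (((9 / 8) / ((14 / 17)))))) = -17 / 11648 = -0.00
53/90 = 0.59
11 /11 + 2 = 3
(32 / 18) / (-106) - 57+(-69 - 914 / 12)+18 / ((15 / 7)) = -924347 / 4770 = -193.78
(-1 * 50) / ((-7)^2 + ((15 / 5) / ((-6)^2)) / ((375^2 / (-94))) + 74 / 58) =-1223437500 / 1230186137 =-0.99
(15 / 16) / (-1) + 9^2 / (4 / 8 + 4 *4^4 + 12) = -9501 / 11056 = -0.86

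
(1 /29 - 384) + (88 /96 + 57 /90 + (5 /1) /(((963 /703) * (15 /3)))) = -213186623 /558540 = -381.69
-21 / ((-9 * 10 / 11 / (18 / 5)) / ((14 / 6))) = 539 / 25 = 21.56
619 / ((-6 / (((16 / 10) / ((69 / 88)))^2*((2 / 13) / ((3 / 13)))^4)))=-2454290432 / 28923075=-84.86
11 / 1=11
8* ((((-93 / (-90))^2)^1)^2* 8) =3694084 / 50625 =72.97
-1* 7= -7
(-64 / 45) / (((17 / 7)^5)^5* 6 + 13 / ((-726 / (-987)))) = -0.00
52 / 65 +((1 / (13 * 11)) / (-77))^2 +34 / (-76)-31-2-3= -821172885343 / 23036002990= -35.65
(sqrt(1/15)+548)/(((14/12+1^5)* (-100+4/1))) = -137/52- sqrt(15)/3120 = -2.64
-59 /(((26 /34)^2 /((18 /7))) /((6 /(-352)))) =4.42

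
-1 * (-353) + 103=456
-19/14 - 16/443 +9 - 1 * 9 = -8641/6202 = -1.39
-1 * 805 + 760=-45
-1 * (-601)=601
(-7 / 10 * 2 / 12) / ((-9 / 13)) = 91 / 540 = 0.17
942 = 942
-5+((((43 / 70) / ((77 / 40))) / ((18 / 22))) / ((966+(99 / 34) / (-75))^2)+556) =551.00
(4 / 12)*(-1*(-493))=164.33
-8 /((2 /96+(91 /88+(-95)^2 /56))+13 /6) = -9856 /202519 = -0.05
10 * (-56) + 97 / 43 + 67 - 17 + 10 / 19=-414397 / 817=-507.22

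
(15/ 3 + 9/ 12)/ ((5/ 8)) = 46/ 5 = 9.20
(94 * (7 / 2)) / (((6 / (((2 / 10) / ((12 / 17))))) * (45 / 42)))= 39151 / 2700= 14.50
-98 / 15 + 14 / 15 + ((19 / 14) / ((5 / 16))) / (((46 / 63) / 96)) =13004 / 23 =565.39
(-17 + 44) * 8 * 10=2160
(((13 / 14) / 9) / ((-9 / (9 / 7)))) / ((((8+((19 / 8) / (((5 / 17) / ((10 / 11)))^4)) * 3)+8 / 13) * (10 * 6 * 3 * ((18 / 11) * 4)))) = -27217619 / 1433617057918080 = -0.00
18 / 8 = 9 / 4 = 2.25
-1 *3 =-3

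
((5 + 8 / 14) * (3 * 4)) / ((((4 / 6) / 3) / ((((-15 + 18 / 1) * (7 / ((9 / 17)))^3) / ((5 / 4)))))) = 25036648 / 15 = 1669109.87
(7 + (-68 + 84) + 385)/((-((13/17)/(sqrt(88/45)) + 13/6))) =-15564384/77389 + 374544 * sqrt(110)/77389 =-150.36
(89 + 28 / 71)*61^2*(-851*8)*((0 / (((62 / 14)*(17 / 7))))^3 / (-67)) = 0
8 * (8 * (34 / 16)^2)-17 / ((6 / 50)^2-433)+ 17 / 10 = 393393481 / 1353080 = 290.74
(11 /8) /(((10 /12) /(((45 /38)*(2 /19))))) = 297 /1444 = 0.21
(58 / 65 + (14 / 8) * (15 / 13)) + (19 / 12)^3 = 772859 / 112320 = 6.88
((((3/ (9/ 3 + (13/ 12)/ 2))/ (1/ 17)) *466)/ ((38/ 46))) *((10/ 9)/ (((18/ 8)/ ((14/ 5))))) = 11231.96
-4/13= -0.31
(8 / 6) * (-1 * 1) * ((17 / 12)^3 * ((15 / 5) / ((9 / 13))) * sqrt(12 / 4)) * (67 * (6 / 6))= -4279223 * sqrt(3) / 3888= -1906.34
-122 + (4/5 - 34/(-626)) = -189593/1565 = -121.15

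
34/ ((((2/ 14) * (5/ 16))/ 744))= 2833152/ 5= 566630.40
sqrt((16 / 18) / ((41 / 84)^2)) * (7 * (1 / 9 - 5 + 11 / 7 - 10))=-46984 * sqrt(2) / 369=-180.07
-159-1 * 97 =-256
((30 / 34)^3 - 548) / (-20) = 2688949 / 98260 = 27.37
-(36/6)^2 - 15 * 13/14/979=-493611/13706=-36.01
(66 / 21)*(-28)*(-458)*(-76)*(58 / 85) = -177660032 / 85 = -2090118.02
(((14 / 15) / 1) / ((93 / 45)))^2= 196 / 961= 0.20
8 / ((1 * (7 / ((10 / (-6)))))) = -40 / 21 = -1.90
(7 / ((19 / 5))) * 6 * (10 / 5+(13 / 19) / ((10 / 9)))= 10437 / 361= 28.91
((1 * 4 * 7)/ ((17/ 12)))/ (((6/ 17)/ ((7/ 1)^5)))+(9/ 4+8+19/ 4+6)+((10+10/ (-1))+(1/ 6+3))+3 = 941219.17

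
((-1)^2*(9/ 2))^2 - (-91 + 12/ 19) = 8407/ 76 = 110.62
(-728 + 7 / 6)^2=528286.69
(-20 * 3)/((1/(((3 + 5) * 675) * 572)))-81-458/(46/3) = -4262546550/23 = -185328110.87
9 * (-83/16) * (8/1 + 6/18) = -6225/16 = -389.06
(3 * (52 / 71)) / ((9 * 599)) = 52 / 127587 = 0.00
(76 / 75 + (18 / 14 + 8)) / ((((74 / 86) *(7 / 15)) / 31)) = 7207531 / 9065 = 795.09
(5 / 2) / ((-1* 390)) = -1 / 156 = -0.01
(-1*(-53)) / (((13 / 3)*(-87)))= -53 / 377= -0.14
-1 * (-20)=20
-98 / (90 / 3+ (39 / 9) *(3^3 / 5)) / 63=-0.03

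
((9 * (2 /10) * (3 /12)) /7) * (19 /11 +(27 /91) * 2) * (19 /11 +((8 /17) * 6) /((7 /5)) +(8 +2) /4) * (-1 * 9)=-3075900561 /366886520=-8.38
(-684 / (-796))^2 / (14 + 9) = 29241 / 910823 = 0.03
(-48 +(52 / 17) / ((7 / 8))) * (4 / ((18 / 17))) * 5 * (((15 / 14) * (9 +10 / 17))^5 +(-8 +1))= -144599151897518565595 / 1503402805737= -96181243.87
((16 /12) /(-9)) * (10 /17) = -40 /459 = -0.09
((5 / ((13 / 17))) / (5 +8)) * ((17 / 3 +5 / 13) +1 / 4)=83555 / 26364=3.17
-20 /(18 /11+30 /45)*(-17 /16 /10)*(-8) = -561 /76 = -7.38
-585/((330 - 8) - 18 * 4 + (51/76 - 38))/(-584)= 11115/2359798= 0.00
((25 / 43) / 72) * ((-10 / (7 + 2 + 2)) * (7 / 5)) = -175 / 17028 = -0.01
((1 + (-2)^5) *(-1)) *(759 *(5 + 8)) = 305877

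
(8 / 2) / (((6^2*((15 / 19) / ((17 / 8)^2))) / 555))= 203167 / 576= 352.72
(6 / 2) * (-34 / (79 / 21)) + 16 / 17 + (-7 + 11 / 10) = -430737 / 13430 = -32.07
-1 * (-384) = 384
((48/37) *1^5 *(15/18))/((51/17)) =40/111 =0.36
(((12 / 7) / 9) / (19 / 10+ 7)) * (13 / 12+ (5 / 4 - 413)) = -7040 / 801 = -8.79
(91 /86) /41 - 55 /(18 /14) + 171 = 4069823 /31734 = 128.25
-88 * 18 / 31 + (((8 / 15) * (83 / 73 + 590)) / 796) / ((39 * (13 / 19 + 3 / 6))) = -605656799132 / 11855121525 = -51.09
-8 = -8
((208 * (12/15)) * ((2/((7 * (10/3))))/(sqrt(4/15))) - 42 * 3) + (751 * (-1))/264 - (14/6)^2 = -106.67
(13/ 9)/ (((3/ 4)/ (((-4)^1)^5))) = -53248/ 27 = -1972.15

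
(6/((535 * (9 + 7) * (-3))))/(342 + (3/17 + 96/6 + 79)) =-17/31808960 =-0.00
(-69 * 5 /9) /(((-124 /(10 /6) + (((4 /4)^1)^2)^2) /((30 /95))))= 1150 /6973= 0.16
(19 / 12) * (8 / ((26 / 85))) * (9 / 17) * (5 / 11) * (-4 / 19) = -300 / 143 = -2.10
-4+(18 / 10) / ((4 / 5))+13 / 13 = -3 / 4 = -0.75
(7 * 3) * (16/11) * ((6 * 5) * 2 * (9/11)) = 181440/121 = 1499.50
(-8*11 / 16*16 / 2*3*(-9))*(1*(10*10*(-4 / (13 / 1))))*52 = -1900800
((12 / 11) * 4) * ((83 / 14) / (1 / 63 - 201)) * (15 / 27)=-4980 / 69641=-0.07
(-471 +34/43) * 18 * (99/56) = -18015129/1204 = -14962.73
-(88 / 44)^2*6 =-24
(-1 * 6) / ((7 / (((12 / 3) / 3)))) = -1.14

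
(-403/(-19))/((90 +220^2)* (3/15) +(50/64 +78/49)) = 631904/288993515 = 0.00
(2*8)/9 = 16/9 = 1.78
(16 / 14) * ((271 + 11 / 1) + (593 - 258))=4936 / 7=705.14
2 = 2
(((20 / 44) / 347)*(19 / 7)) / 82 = 95 / 2190958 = 0.00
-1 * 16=-16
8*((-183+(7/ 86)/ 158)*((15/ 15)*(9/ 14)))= -22379373/ 23779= -941.14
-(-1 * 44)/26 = 22/13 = 1.69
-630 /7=-90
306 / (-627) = -102 / 209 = -0.49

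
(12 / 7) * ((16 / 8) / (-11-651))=-12 / 2317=-0.01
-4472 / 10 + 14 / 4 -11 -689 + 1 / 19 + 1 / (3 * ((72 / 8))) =-5866721 / 5130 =-1143.61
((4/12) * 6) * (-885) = -1770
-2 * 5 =-10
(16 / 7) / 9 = 16 / 63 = 0.25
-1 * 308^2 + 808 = -94056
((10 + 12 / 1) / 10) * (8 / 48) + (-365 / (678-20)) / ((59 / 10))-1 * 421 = -245002159 / 582330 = -420.73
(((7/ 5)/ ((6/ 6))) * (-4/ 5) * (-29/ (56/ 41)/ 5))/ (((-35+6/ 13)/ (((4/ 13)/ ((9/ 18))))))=-4756/ 56125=-0.08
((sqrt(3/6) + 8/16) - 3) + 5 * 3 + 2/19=sqrt(2)/2 + 479/38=13.31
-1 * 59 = -59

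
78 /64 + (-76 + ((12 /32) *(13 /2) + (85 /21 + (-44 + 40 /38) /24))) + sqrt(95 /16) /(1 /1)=-894853 /12768 + sqrt(95) /4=-67.65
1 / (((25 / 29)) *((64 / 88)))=319 / 200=1.60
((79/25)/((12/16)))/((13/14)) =4424/975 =4.54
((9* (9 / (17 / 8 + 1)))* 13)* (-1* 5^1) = -8424 / 5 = -1684.80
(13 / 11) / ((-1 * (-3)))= 13 / 33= 0.39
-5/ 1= -5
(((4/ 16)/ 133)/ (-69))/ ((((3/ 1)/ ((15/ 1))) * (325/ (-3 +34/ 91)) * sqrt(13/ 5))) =239 * sqrt(65)/ 2822661660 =0.00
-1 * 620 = -620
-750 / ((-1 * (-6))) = -125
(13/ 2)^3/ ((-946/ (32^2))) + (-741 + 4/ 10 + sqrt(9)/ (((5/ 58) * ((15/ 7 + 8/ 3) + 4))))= -452365073/ 437525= -1033.92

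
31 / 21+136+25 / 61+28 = 212500 / 1281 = 165.89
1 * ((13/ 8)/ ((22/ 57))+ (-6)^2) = 7077/ 176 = 40.21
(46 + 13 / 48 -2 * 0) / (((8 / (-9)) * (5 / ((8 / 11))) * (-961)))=6663 / 845680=0.01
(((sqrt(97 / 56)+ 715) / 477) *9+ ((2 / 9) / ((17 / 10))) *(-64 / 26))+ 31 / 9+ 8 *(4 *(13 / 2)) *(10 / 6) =sqrt(1358) / 1484+ 38295878 / 105417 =363.30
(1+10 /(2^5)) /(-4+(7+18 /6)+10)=21 /256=0.08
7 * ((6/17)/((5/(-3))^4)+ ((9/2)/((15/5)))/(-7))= -25071/21250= -1.18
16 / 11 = 1.45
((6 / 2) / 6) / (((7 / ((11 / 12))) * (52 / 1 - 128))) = -11 / 12768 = -0.00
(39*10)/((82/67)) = 13065/41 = 318.66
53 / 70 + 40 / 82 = 3573 / 2870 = 1.24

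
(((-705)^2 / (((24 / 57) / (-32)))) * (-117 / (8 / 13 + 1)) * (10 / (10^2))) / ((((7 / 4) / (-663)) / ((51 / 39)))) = -6641694179640 / 49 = -135544779176.33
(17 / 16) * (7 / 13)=119 / 208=0.57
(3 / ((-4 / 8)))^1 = -6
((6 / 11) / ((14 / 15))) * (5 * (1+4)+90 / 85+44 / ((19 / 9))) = 681705 / 24871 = 27.41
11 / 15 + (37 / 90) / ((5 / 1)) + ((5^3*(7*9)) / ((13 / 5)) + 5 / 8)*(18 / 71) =638684107 / 830700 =768.85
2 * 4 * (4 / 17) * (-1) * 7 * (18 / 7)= -576 / 17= -33.88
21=21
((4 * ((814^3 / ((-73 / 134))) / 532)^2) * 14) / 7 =2611716485577423559808 / 94264681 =27706204040274.89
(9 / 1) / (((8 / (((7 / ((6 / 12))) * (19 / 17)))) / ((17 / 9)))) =133 / 4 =33.25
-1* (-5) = 5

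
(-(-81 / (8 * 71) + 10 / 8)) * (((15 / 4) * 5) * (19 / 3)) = -298775 / 2272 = -131.50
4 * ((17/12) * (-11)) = -187/3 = -62.33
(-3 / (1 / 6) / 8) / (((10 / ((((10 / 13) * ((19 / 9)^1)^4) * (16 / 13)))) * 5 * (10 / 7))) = -1824494 / 3080025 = -0.59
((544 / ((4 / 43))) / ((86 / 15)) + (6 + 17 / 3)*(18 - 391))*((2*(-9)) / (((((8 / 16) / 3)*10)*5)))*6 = 215892 / 5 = 43178.40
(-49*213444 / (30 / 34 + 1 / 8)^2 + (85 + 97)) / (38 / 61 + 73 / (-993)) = -11717346215245314 / 624651089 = -18758225.87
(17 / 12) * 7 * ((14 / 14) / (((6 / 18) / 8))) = 238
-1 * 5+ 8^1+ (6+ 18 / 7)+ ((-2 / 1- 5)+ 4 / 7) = 36 / 7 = 5.14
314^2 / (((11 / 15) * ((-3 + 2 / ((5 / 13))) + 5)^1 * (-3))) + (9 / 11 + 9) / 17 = -10474853 / 1683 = -6223.92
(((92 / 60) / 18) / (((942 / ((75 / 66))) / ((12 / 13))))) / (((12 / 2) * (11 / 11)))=115 / 7274124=0.00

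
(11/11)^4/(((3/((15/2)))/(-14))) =-35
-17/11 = -1.55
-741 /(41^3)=-741 /68921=-0.01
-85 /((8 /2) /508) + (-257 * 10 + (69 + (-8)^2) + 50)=-13182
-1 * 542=-542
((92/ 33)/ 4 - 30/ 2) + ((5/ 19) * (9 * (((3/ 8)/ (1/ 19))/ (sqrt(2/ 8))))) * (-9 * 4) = -40567/ 33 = -1229.30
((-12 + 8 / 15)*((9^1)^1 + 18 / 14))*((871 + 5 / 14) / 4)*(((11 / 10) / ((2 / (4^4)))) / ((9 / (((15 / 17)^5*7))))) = -14956169184000 / 9938999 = -1504796.33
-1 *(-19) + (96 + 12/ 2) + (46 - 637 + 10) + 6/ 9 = -1378/ 3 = -459.33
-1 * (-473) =473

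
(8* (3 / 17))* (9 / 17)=0.75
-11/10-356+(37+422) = 1019/10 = 101.90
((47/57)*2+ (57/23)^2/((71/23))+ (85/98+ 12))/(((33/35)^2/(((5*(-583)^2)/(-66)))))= -52867926007375/110580228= -478095.65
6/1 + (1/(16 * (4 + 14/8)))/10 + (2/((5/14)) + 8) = 18033/920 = 19.60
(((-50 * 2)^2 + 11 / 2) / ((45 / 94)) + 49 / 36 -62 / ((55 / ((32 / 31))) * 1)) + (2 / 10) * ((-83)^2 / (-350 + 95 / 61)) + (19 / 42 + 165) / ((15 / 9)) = 2061756752779 / 98198100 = 20995.89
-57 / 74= -0.77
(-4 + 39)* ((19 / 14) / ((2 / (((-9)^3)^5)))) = -19559657548991655 / 4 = -4889914387247913.75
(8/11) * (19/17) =0.81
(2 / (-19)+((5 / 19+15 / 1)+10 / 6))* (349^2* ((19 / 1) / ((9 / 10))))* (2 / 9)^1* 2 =4672286360 / 243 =19227515.88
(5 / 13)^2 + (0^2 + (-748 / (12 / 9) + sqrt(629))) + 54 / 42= -661967 / 1183 + sqrt(629)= -534.49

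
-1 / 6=-0.17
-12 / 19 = -0.63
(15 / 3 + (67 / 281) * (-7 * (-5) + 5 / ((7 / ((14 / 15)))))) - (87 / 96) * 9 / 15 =1748099 / 134880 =12.96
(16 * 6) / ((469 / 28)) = 384 / 67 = 5.73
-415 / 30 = -83 / 6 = -13.83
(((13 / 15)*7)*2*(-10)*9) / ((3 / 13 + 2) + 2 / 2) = -338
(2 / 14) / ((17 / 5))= 0.04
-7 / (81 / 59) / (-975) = 413 / 78975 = 0.01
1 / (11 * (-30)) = -1 / 330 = -0.00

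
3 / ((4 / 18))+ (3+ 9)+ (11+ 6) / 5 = 289 / 10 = 28.90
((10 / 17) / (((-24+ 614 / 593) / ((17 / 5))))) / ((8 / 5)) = -0.05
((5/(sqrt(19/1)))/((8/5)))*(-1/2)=-25*sqrt(19)/304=-0.36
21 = 21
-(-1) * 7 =7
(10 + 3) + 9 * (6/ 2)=40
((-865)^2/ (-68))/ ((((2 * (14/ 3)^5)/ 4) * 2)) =-181818675/ 36572032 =-4.97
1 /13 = 0.08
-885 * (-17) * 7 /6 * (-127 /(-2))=4458335 /4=1114583.75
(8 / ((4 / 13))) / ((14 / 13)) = 169 / 7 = 24.14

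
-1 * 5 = -5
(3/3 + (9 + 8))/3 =6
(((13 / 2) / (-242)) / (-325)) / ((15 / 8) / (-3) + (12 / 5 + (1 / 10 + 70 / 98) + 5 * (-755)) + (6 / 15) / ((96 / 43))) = -84 / 3834096145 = -0.00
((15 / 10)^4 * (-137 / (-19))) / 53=11097 / 16112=0.69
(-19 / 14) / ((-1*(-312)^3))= -19 / 425198592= -0.00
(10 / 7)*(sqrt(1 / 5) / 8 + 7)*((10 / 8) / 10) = sqrt(5) / 224 + 5 / 4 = 1.26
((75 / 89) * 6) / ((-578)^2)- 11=-11.00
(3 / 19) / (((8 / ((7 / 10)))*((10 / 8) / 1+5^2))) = 1 / 1900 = 0.00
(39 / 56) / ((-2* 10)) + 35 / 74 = 0.44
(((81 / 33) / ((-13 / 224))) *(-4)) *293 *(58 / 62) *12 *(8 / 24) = 822237696 / 4433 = 185481.10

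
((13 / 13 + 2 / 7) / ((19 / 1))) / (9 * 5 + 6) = 3 / 2261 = 0.00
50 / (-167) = -50 / 167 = -0.30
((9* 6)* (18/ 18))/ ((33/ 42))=756/ 11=68.73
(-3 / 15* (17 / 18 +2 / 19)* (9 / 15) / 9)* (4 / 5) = -718 / 64125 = -0.01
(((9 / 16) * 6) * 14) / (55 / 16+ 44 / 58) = 7308 / 649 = 11.26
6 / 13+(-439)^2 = 2505379 / 13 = 192721.46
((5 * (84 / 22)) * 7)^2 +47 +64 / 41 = 88837811 / 4961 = 17907.24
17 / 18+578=10421 / 18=578.94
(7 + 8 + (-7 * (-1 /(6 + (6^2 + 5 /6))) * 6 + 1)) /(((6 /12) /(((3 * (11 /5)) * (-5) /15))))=-96008 /1285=-74.71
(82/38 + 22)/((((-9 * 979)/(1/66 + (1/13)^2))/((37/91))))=-147815/6293425138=-0.00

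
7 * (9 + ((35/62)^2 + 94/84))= 842575/11532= 73.06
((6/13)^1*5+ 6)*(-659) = -71172/13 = -5474.77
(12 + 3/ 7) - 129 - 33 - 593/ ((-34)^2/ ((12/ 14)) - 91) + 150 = -0.04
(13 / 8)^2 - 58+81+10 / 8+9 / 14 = 12335 / 448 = 27.53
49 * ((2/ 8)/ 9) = 49/ 36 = 1.36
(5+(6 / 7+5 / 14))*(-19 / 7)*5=-8265 / 98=-84.34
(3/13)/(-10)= -0.02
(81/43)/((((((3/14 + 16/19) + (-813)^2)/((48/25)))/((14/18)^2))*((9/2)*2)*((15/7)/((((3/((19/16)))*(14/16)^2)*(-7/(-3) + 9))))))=32000528/8505197443125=0.00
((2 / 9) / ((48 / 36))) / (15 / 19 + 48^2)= 19 / 262746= 0.00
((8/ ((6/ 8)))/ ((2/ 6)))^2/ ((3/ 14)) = 14336/ 3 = 4778.67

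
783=783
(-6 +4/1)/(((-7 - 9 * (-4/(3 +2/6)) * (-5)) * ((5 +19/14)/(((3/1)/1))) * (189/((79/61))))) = 316/2980521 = 0.00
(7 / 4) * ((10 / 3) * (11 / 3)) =385 / 18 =21.39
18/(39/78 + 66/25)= 900/157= 5.73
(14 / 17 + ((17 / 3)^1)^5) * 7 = 168986797 / 4131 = 40907.00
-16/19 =-0.84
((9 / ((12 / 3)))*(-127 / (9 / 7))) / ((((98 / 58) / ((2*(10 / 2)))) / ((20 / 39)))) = -184150 / 273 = -674.54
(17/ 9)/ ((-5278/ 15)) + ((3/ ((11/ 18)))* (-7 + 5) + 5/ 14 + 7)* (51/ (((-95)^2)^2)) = -38089097737/ 7093290579375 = -0.01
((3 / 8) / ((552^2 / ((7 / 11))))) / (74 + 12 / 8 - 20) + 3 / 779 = 1488179789 / 386429269248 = 0.00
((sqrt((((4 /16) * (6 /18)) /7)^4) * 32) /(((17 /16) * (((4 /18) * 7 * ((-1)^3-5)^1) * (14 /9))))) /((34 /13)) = -0.00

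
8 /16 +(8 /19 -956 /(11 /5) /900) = 8243 /18810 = 0.44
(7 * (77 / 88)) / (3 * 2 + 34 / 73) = 3577 / 3776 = 0.95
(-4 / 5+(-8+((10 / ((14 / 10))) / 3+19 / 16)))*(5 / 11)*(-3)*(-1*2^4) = -799 / 7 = -114.14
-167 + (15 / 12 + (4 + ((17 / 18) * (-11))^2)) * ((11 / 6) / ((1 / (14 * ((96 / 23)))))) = 22277599 / 1863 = 11957.92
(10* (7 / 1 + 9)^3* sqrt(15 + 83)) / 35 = 8192* sqrt(2) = 11585.24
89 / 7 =12.71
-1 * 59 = -59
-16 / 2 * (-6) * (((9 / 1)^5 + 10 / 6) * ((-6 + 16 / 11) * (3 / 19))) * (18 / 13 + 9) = -21125229.30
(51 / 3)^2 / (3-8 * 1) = -289 / 5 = -57.80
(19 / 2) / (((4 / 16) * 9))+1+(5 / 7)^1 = 374 / 63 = 5.94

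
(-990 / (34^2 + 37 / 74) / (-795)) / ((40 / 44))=242 / 204315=0.00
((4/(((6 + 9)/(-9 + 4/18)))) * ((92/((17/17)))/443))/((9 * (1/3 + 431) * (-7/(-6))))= -29072/270856845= -0.00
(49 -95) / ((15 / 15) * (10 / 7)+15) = -2.80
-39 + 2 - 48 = -85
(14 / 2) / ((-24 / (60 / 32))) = -35 / 64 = -0.55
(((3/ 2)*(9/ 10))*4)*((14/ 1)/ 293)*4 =1.03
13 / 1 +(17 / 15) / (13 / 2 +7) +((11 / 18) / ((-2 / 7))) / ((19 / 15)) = 11.40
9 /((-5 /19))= -171 /5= -34.20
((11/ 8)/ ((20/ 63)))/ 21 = 33/ 160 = 0.21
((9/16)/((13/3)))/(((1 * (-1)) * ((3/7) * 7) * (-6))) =3/416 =0.01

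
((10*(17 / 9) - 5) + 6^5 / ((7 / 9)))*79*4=199310996 / 63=3163666.60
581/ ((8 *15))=581/ 120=4.84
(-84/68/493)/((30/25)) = -35/16762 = -0.00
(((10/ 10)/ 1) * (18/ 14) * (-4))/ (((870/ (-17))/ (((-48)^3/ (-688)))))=16.15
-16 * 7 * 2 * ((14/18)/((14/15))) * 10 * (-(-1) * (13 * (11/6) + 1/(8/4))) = -408800/9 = -45422.22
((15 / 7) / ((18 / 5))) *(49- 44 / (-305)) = 74945 / 2562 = 29.25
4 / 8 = 1 / 2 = 0.50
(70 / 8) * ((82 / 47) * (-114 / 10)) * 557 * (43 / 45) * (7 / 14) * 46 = -3003910469 / 1410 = -2130432.96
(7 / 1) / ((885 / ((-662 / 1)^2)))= 3067708 / 885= 3466.34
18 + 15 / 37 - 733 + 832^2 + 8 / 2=25585996 / 37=691513.41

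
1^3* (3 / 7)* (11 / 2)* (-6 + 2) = -66 / 7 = -9.43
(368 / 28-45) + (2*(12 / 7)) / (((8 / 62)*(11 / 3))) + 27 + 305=23669 / 77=307.39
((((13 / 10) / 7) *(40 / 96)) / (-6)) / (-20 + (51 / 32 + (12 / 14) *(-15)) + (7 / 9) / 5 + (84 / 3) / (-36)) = 130 / 321407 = 0.00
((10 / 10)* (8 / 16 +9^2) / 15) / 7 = 163 / 210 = 0.78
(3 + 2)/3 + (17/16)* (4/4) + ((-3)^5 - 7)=-11869/48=-247.27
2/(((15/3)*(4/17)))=17/10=1.70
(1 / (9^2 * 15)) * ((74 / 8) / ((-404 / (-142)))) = 2627 / 981720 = 0.00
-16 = -16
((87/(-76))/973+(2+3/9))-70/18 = -1.56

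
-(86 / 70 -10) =307 / 35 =8.77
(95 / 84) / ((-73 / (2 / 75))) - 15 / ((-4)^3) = 344317 / 1471680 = 0.23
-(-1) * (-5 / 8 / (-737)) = 5 / 5896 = 0.00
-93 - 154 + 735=488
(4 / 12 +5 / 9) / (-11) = -0.08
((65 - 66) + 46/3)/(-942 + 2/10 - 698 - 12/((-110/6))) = -2365/270459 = -0.01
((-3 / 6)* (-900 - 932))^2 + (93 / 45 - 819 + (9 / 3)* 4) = 838251.07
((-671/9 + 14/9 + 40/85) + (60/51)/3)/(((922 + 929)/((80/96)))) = -18395/566406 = -0.03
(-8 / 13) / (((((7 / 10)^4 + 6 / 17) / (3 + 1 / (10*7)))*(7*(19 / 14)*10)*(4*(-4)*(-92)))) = -89675 / 4009189639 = -0.00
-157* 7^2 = -7693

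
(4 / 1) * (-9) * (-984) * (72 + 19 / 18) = 2587920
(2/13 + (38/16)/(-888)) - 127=-11714743/92352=-126.85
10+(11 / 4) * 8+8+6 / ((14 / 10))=310 / 7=44.29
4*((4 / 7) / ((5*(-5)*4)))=-0.02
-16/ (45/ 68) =-1088/ 45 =-24.18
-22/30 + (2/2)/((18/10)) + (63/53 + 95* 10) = 2268161/2385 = 951.01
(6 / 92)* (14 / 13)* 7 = 147 / 299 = 0.49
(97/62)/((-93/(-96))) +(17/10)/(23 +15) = 606097/365180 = 1.66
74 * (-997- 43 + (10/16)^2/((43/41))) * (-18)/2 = 952731315/1376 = 692391.94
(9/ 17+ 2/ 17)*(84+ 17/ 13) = 12199/ 221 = 55.20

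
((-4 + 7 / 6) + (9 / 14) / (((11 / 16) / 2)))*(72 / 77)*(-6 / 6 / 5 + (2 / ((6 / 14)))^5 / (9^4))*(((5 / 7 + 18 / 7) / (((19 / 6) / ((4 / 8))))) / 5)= -814927076 / 63495684945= -0.01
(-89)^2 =7921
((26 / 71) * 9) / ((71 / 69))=16146 / 5041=3.20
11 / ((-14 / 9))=-7.07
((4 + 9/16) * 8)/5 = 73/10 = 7.30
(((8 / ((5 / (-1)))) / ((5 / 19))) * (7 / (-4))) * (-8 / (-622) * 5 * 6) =6384 / 1555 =4.11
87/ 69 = 29/ 23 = 1.26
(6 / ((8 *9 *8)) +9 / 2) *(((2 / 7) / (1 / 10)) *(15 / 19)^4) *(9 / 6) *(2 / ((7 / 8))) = 109603125 / 6385729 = 17.16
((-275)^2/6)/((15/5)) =75625/18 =4201.39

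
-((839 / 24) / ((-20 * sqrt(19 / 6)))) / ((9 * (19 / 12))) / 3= 839 * sqrt(114) / 389880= 0.02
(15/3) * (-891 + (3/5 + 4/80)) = -17807/4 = -4451.75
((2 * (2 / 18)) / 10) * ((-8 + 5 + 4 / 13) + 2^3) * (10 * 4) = 184 / 39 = 4.72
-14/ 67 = -0.21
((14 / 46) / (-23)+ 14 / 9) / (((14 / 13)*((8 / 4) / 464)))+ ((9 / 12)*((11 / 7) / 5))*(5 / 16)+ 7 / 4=712577353 / 2132928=334.08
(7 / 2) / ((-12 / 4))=-7 / 6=-1.17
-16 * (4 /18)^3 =-128 /729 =-0.18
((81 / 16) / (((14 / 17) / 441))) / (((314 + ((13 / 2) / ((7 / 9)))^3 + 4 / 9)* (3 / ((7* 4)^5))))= 384078529191168 / 22180037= 17316406.15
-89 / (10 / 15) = -267 / 2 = -133.50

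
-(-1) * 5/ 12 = 5/ 12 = 0.42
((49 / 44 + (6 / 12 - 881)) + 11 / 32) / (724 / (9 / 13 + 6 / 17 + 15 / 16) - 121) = -2169364653 / 602530016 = -3.60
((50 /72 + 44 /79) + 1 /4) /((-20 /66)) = -4697 /948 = -4.95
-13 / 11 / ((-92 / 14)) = 91 / 506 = 0.18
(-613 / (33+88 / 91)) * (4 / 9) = -223132 / 27819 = -8.02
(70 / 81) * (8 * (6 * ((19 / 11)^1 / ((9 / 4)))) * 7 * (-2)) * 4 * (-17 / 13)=81034240 / 34749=2331.99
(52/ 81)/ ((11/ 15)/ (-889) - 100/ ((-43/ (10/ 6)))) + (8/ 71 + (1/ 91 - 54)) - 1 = -21207275127104/ 387625944069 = -54.71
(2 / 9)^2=4 / 81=0.05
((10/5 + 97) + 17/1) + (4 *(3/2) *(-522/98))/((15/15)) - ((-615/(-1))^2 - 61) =-18525918/49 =-378079.96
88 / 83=1.06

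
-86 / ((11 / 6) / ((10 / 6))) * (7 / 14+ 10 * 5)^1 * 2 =-7896.36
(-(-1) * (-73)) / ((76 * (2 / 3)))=-219 / 152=-1.44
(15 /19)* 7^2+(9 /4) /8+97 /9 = 272195 /5472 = 49.74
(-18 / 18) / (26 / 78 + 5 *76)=-3 / 1141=-0.00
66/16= 33/8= 4.12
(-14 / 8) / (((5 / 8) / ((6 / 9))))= -28 / 15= -1.87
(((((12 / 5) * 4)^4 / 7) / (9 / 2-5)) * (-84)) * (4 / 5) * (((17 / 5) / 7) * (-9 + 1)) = -69306679296 / 109375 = -633661.07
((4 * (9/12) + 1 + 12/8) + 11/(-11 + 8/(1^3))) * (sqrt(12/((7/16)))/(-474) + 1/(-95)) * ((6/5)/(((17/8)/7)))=-0.16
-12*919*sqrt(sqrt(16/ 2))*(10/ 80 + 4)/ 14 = -90981*2^(3/ 4)/ 28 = -5464.69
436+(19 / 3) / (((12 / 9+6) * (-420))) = 4028621 / 9240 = 436.00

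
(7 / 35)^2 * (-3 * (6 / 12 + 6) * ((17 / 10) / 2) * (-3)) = 1.99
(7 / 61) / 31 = 7 / 1891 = 0.00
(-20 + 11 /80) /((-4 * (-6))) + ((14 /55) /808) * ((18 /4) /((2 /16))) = -1741187 /2133120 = -0.82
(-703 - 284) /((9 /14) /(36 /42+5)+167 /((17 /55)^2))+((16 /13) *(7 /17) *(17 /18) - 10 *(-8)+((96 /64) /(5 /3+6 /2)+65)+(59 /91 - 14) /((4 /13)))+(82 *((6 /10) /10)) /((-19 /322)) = 595056927533147 /32232239225550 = 18.46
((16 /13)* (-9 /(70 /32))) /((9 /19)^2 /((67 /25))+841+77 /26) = -111453696 /18577579685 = -0.01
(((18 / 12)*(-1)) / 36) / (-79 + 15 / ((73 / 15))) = 0.00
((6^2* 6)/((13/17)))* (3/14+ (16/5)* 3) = 1261332/455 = 2772.16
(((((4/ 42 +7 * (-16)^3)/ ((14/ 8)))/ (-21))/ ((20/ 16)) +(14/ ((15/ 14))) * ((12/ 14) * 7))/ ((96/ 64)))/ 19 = 21687728/ 879795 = 24.65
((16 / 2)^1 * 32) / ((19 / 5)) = 1280 / 19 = 67.37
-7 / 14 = -0.50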